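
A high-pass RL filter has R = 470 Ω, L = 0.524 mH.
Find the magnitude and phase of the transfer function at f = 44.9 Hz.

Step 1 — Angular frequency: ω = 2π·44.9 = 282.1 rad/s.
Step 2 — Transfer function: H(jω) = jωL/(R + jωL).
Step 3 — Numerator jωL = j·0.1478; denominator R + jωL = 470 + j0.1478.
Step 4 — H = 9.893e-08 + j0.0003145.
Step 5 — Magnitude: |H| = 0.0003145 (-70.0 dB); phase: φ = 90.0°.

|H| = 0.0003145 (-70.0 dB), φ = 90.0°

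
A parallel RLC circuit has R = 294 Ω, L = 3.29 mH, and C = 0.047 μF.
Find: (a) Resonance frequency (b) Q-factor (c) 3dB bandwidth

Step 1 — Resonance: ω₀ = 1/√(LC) = 1/√(0.00329·4.7e-08) = 8.042e+04 rad/s.
Step 2 — f₀ = ω₀/(2π) = 1.28e+04 Hz.
Step 3 — Parallel Q: Q = R/(ω₀L) = 294/(8.042e+04·0.00329) = 1.111.
Step 4 — Bandwidth: Δω = ω₀/Q = 7.237e+04 rad/s; BW = Δω/(2π) = 1.152e+04 Hz.

(a) f₀ = 1.28e+04 Hz  (b) Q = 1.111  (c) BW = 1.152e+04 Hz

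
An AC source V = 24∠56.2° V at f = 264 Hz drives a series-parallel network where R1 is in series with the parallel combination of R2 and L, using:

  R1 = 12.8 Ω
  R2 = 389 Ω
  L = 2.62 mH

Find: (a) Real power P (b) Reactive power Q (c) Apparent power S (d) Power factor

Step 1 — Angular frequency: ω = 2π·f = 2π·264 = 1659 rad/s.
Step 2 — Component impedances:
  R1: Z = R = 12.8 Ω
  R2: Z = R = 389 Ω
  L: Z = jωL = j·1659·0.00262 = 0 + j4.346 Ω
Step 3 — Parallel branch: R2 || L = 1/(1/R2 + 1/L) = 0.04855 + j4.345 Ω.
Step 4 — Series with R1: Z_total = R1 + (R2 || L) = 12.85 + j4.345 Ω = 13.56∠18.7° Ω.
Step 5 — Source phasor: V = 24∠56.2° V = 13.35 + j19.94 V.
Step 6 — Current: I = V / Z = 1.404 + j1.078 A = 1.769∠37.5° A.
Step 7 — Complex power: S = V·I* = 40.23 + j13.61 VA.
Step 8 — Real power: P = Re(S) = 40.23 W.
Step 9 — Reactive power: Q = Im(S) = 13.61 VAR.
Step 10 — Apparent power: |S| = 42.47 VA.
Step 11 — Power factor: PF = P/|S| = 0.9473 (lagging).

(a) P = 40.23 W  (b) Q = 13.61 VAR  (c) S = 42.47 VA  (d) PF = 0.9473 (lagging)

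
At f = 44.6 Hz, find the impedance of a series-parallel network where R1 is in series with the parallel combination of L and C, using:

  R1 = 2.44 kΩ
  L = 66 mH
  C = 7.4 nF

Step 1 — Angular frequency: ω = 2π·f = 2π·44.6 = 280.2 rad/s.
Step 2 — Component impedances:
  R1: Z = R = 2440 Ω
  L: Z = jωL = j·280.2·0.066 = 0 + j18.5 Ω
  C: Z = 1/(jωC) = -j/(ω·C) = 0 - j4.822e+05 Ω
Step 3 — Parallel branch: L || C = 1/(1/L + 1/C) = 0 + j18.5 Ω.
Step 4 — Series with R1: Z_total = R1 + (L || C) = 2440 + j18.5 Ω = 2440∠0.4° Ω.

Z = 2440 + j18.5 Ω = 2440∠0.4° Ω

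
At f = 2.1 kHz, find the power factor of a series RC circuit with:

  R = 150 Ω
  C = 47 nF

Step 1 — Angular frequency: ω = 2π·f = 2π·2100 = 1.319e+04 rad/s.
Step 2 — Component impedances:
  R: Z = R = 150 Ω
  C: Z = 1/(jωC) = -j/(ω·C) = 0 - j1613 Ω
Step 3 — Series combination: Z_total = R + C = 150 - j1613 Ω = 1619∠-84.7° Ω.
Step 4 — Power factor: PF = cos(φ) = Re(Z)/|Z| = 150/1619.5 = 0.09262.
Step 5 — Type: Im(Z) = -1613 ⇒ leading (phase φ = -84.7°).

PF = 0.09262 (leading, φ = -84.7°)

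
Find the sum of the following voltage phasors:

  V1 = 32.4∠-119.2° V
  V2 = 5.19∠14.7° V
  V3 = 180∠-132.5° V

Step 1 — Convert each phasor to rectangular form:
  V1 = 32.4·(cos(-119.2°) + j·sin(-119.2°)) = -15.81 - j28.28 V
  V2 = 5.19·(cos(14.7°) + j·sin(14.7°)) = 5.02 + j1.317 V
  V3 = 180·(cos(-132.5°) + j·sin(-132.5°)) = -121.6 - j132.7 V
Step 2 — Sum components: V_total = -132.4 - j159.7 V.
Step 3 — Convert to polar: |V_total| = 207.4 V, ∠V_total = -129.7°.

V_total = 207.4∠-129.7° V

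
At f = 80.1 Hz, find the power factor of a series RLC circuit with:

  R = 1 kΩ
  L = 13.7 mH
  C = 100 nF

Step 1 — Angular frequency: ω = 2π·f = 2π·80.1 = 503.3 rad/s.
Step 2 — Component impedances:
  R: Z = R = 1000 Ω
  L: Z = jωL = j·503.3·0.0137 = 0 + j6.895 Ω
  C: Z = 1/(jωC) = -j/(ω·C) = 0 - j1.987e+04 Ω
Step 3 — Series combination: Z_total = R + L + C = 1000 - j1.986e+04 Ω = 1.989e+04∠-87.1° Ω.
Step 4 — Power factor: PF = cos(φ) = Re(Z)/|Z| = 1000/1.989e+04 = 0.05028.
Step 5 — Type: Im(Z) = -1.986e+04 ⇒ leading (phase φ = -87.1°).

PF = 0.05028 (leading, φ = -87.1°)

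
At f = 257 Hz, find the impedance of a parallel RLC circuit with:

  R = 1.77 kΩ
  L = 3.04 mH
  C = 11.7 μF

Step 1 — Angular frequency: ω = 2π·f = 2π·257 = 1615 rad/s.
Step 2 — Component impedances:
  R: Z = R = 1770 Ω
  L: Z = jωL = j·1615·0.00304 = 0 + j4.909 Ω
  C: Z = 1/(jωC) = -j/(ω·C) = 0 - j52.93 Ω
Step 3 — Parallel combination: 1/Z_total = 1/R + 1/L + 1/C; Z_total = 0.01654 + j5.411 Ω = 5.411∠89.8° Ω.

Z = 0.01654 + j5.411 Ω = 5.411∠89.8° Ω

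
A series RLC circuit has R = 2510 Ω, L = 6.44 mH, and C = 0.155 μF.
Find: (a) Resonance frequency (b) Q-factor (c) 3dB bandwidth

Step 1 — Resonance: ω₀ = 1/√(LC) = 1/√(0.00644·1.55e-07) = 3.165e+04 rad/s.
Step 2 — f₀ = ω₀/(2π) = 5037 Hz.
Step 3 — Series Q: Q = ω₀L/R = 3.165e+04·0.00644/2510 = 0.08121.
Step 4 — Bandwidth: Δω = ω₀/Q = 3.898e+05 rad/s; BW = Δω/(2π) = 6.203e+04 Hz.

(a) f₀ = 5037 Hz  (b) Q = 0.08121  (c) BW = 6.203e+04 Hz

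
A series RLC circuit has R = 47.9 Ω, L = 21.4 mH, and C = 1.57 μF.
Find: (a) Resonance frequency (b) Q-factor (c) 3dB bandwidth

Step 1 — Resonance condition Im(Z)=0 gives ω₀ = 1/√(LC).
Step 2 — ω₀ = 1/√(0.0214·1.57e-06) = 5456 rad/s.
Step 3 — f₀ = ω₀/(2π) = 868.3 Hz.
Step 4 — Series Q: Q = ω₀L/R = 5456·0.0214/47.9 = 2.437.
Step 5 — 3dB bandwidth: Δω = ω₀/Q = 2238 rad/s; BW = Δω/(2π) = 356.2 Hz.

(a) f₀ = 868.3 Hz  (b) Q = 2.437  (c) BW = 356.2 Hz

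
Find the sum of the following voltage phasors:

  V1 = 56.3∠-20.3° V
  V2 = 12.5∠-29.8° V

Step 1 — Convert each phasor to rectangular form:
  V1 = 56.3·(cos(-20.3°) + j·sin(-20.3°)) = 52.8 - j19.53 V
  V2 = 12.5·(cos(-29.8°) + j·sin(-29.8°)) = 10.85 - j6.212 V
Step 2 — Sum components: V_total = 63.65 - j25.74 V.
Step 3 — Convert to polar: |V_total| = 68.66 V, ∠V_total = -22.0°.

V_total = 68.66∠-22.0° V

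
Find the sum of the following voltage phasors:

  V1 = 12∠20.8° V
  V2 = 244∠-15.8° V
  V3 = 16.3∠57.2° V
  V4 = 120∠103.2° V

Step 1 — Convert each phasor to rectangular form:
  V1 = 12·(cos(20.8°) + j·sin(20.8°)) = 11.22 + j4.261 V
  V2 = 244·(cos(-15.8°) + j·sin(-15.8°)) = 234.8 - j66.44 V
  V3 = 16.3·(cos(57.2°) + j·sin(57.2°)) = 8.83 + j13.7 V
  V4 = 120·(cos(103.2°) + j·sin(103.2°)) = -27.4 + j116.8 V
Step 2 — Sum components: V_total = 227.4 + j68.36 V.
Step 3 — Convert to polar: |V_total| = 237.5 V, ∠V_total = 16.7°.

V_total = 237.5∠16.7° V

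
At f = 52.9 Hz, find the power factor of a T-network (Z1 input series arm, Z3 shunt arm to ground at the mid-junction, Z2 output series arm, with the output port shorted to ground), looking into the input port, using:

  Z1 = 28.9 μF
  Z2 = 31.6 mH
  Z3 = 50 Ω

Step 1 — Angular frequency: ω = 2π·f = 2π·52.9 = 332.4 rad/s.
Step 2 — Component impedances:
  Z1: Z = 1/(jωC) = -j/(ω·C) = 0 - j104.1 Ω
  Z2: Z = jωL = j·332.4·0.0316 = 0 + j10.5 Ω
  Z3: Z = R = 50 Ω
Step 3 — With the output port shorted to ground, the output series arm Z2 runs from the junction to ground; the shunt arm Z3 also runs from the junction to ground. They appear in parallel: Z3 || Z2 = 2.113 + j10.06 Ω.
Step 4 — Series with input arm Z1: Z_in = Z1 + (Z3 || Z2) = 2.113 - j94.04 Ω = 94.07∠-88.7° Ω.
Step 5 — Power factor: PF = cos(φ) = Re(Z)/|Z| = 2.113/94.07 = 0.02246.
Step 6 — Type: Im(Z) = -94.04 ⇒ leading (phase φ = -88.7°).

PF = 0.02246 (leading, φ = -88.7°)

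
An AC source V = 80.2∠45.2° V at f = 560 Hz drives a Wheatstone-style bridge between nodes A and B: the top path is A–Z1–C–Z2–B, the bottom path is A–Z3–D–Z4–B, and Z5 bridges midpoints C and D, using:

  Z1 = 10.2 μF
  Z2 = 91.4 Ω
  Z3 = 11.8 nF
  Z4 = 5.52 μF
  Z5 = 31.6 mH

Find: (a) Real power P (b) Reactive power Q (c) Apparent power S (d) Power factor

Step 1 — Angular frequency: ω = 2π·f = 2π·560 = 3519 rad/s.
Step 2 — Component impedances:
  Z1: Z = 1/(jωC) = -j/(ω·C) = 0 - j27.86 Ω
  Z2: Z = R = 91.4 Ω
  Z3: Z = 1/(jωC) = -j/(ω·C) = 0 - j2.409e+04 Ω
  Z4: Z = 1/(jωC) = -j/(ω·C) = 0 - j51.49 Ω
  Z5: Z = jωL = j·3519·0.0316 = 0 + j111.2 Ω
Step 3 — Bridge requires nodal analysis (the Z5 bridge couples midpoints C and D, so the two paths cannot be reduced to a simple series/parallel combination). Setting node B to ground and injecting 1 A at node A, the 3-node admittance system at A, C, D solves to V_A = Z_AB = 27.55 + j13.98 Ω = 30.89∠26.9° Ω.
Step 4 — Source phasor: V = 80.2∠45.2° V = 56.51 + j56.91 V.
Step 5 — Current: I = V / Z = 2.465 + j0.8149 A = 2.596∠18.3° A.
Step 6 — Complex power: S = V·I* = 185.7 + j94.23 VA.
Step 7 — Real power: P = Re(S) = 185.7 W.
Step 8 — Reactive power: Q = Im(S) = 94.23 VAR.
Step 9 — Apparent power: |S| = 208.2 VA.
Step 10 — Power factor: PF = P/|S| = 0.8917 (lagging).

(a) P = 185.7 W  (b) Q = 94.23 VAR  (c) S = 208.2 VA  (d) PF = 0.8917 (lagging)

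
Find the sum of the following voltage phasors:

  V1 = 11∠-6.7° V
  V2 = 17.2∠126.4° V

Step 1 — Convert each phasor to rectangular form:
  V1 = 11·(cos(-6.7°) + j·sin(-6.7°)) = 10.92 - j1.283 V
  V2 = 17.2·(cos(126.4°) + j·sin(126.4°)) = -10.21 + j13.84 V
Step 2 — Sum components: V_total = 0.7181 + j12.56 V.
Step 3 — Convert to polar: |V_total| = 12.58 V, ∠V_total = 86.7°.

V_total = 12.58∠86.7° V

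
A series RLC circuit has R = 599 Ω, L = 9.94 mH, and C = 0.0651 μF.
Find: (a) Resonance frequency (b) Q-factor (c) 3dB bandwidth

Step 1 — Resonance: ω₀ = 1/√(LC) = 1/√(0.00994·6.51e-08) = 3.931e+04 rad/s.
Step 2 — f₀ = ω₀/(2π) = 6257 Hz.
Step 3 — Series Q: Q = ω₀L/R = 3.931e+04·0.00994/599 = 0.6523.
Step 4 — Bandwidth: Δω = ω₀/Q = 6.026e+04 rad/s; BW = Δω/(2π) = 9591 Hz.

(a) f₀ = 6257 Hz  (b) Q = 0.6523  (c) BW = 9591 Hz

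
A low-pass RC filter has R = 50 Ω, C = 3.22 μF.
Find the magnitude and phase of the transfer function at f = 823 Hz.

Step 1 — Angular frequency: ω = 2π·823 = 5171 rad/s.
Step 2 — Transfer function: H(jω) = 1/(1 + jωRC).
Step 3 — Denominator: 1 + jωRC = 1 + j·5171·50·3.22e-06 = 1 + j0.8325.
Step 4 — H = 0.5906 - j0.4917.
Step 5 — Magnitude: |H| = 0.7685 (-2.3 dB); phase: φ = -39.8°.

|H| = 0.7685 (-2.3 dB), φ = -39.8°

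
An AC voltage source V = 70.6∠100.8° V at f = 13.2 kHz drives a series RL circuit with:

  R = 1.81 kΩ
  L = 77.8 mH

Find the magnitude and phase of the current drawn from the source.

Step 1 — Angular frequency: ω = 2π·f = 2π·1.32e+04 = 8.294e+04 rad/s.
Step 2 — Component impedances:
  R: Z = R = 1810 Ω
  L: Z = jωL = j·8.294e+04·0.0778 = 0 + j6453 Ω
Step 3 — Series combination: Z_total = R + L = 1810 + j6453 Ω = 6702∠74.3° Ω.
Step 4 — Source phasor: V = 70.6∠100.8° V = -13.23 + j69.35 V.
Step 5 — Ohm's law: I = V / Z_total = (-13.23 + j69.35) / (1810 + j6453) = 0.00943 + j0.004696 A.
Step 6 — Convert to polar: |I| = 0.01053 A, ∠I = 26.5°.

I = 0.01053∠26.5° A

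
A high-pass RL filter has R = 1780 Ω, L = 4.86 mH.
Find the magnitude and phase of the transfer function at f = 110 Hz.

Step 1 — Angular frequency: ω = 2π·110 = 691.2 rad/s.
Step 2 — Transfer function: H(jω) = jωL/(R + jωL).
Step 3 — Numerator jωL = j·3.359; denominator R + jωL = 1780 + j3.359.
Step 4 — H = 3.561e-06 + j0.001887.
Step 5 — Magnitude: |H| = 0.001887 (-54.5 dB); phase: φ = 89.9°.

|H| = 0.001887 (-54.5 dB), φ = 89.9°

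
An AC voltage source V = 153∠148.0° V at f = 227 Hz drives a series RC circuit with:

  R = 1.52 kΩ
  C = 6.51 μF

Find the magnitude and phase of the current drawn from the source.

Step 1 — Angular frequency: ω = 2π·f = 2π·227 = 1426 rad/s.
Step 2 — Component impedances:
  R: Z = R = 1520 Ω
  C: Z = 1/(jωC) = -j/(ω·C) = 0 - j107.7 Ω
Step 3 — Series combination: Z_total = R + C = 1520 - j107.7 Ω = 1524∠-4.1° Ω.
Step 4 — Source phasor: V = 153∠148.0° V = -129.8 + j81.08 V.
Step 5 — Ohm's law: I = V / Z_total = (-129.8 + j81.08) / (1520 - j107.7) = -0.0887 + j0.04706 A.
Step 6 — Convert to polar: |I| = 0.1004 A, ∠I = 152.1°.

I = 0.1004∠152.1° A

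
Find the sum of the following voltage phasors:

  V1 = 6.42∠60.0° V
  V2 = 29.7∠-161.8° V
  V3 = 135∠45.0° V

Step 1 — Convert each phasor to rectangular form:
  V1 = 6.42·(cos(60.0°) + j·sin(60.0°)) = 3.21 + j5.56 V
  V2 = 29.7·(cos(-161.8°) + j·sin(-161.8°)) = -28.21 - j9.276 V
  V3 = 135·(cos(45.0°) + j·sin(45.0°)) = 95.46 + j95.46 V
Step 2 — Sum components: V_total = 70.46 + j91.74 V.
Step 3 — Convert to polar: |V_total| = 115.7 V, ∠V_total = 52.5°.

V_total = 115.7∠52.5° V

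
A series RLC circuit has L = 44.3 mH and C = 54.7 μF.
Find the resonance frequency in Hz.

Step 1 — Resonance condition Im(Z)=0 gives ω₀ = 1/√(LC).
Step 2 — ω₀ = 1/√(0.0443·5.47e-05) = 642.4 rad/s.
Step 3 — f₀ = ω₀/(2π) = 102.2 Hz.

f₀ = 102.2 Hz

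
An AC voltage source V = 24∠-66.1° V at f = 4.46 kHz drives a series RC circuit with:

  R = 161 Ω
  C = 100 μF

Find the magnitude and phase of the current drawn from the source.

Step 1 — Angular frequency: ω = 2π·f = 2π·4460 = 2.802e+04 rad/s.
Step 2 — Component impedances:
  R: Z = R = 161 Ω
  C: Z = 1/(jωC) = -j/(ω·C) = 0 - j0.3568 Ω
Step 3 — Series combination: Z_total = R + C = 161 - j0.3568 Ω = 161∠-0.1° Ω.
Step 4 — Source phasor: V = 24∠-66.1° V = 9.723 - j21.94 V.
Step 5 — Ohm's law: I = V / Z_total = (9.723 - j21.94) / (161 - j0.3568) = 0.0607 - j0.1362 A.
Step 6 — Convert to polar: |I| = 0.1491 A, ∠I = -66.0°.

I = 0.1491∠-66.0° A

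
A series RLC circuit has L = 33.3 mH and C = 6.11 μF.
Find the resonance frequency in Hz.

Step 1 — Resonance condition Im(Z)=0 gives ω₀ = 1/√(LC).
Step 2 — ω₀ = 1/√(0.0333·6.11e-06) = 2217 rad/s.
Step 3 — f₀ = ω₀/(2π) = 352.8 Hz.

f₀ = 352.8 Hz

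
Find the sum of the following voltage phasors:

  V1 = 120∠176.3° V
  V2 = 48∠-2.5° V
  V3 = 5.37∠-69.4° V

Step 1 — Convert each phasor to rectangular form:
  V1 = 120·(cos(176.3°) + j·sin(176.3°)) = -119.7 + j7.744 V
  V2 = 48·(cos(-2.5°) + j·sin(-2.5°)) = 47.95 - j2.094 V
  V3 = 5.37·(cos(-69.4°) + j·sin(-69.4°)) = 1.889 - j5.027 V
Step 2 — Sum components: V_total = -69.91 + j0.6235 V.
Step 3 — Convert to polar: |V_total| = 69.91 V, ∠V_total = 179.5°.

V_total = 69.91∠179.5° V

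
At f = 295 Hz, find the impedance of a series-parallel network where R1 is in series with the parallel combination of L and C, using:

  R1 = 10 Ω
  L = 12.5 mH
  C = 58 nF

Step 1 — Angular frequency: ω = 2π·f = 2π·295 = 1854 rad/s.
Step 2 — Component impedances:
  R1: Z = R = 10 Ω
  L: Z = jωL = j·1854·0.0125 = 0 + j23.17 Ω
  C: Z = 1/(jωC) = -j/(ω·C) = 0 - j9302 Ω
Step 3 — Parallel branch: L || C = 1/(1/L + 1/C) = 0 + j23.23 Ω.
Step 4 — Series with R1: Z_total = R1 + (L || C) = 10 + j23.23 Ω = 25.29∠66.7° Ω.

Z = 10 + j23.23 Ω = 25.29∠66.7° Ω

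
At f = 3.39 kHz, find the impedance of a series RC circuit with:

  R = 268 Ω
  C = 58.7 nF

Step 1 — Angular frequency: ω = 2π·f = 2π·3390 = 2.13e+04 rad/s.
Step 2 — Component impedances:
  R: Z = R = 268 Ω
  C: Z = 1/(jωC) = -j/(ω·C) = 0 - j799.8 Ω
Step 3 — Series combination: Z_total = R + C = 268 - j799.8 Ω = 843.5∠-71.5° Ω.

Z = 268 - j799.8 Ω = 843.5∠-71.5° Ω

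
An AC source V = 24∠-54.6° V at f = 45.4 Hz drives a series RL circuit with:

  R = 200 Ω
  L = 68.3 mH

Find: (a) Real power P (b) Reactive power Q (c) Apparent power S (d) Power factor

Step 1 — Angular frequency: ω = 2π·f = 2π·45.4 = 285.3 rad/s.
Step 2 — Component impedances:
  R: Z = R = 200 Ω
  L: Z = jωL = j·285.3·0.0683 = 0 + j19.48 Ω
Step 3 — Series combination: Z_total = R + L = 200 + j19.48 Ω = 200.9∠5.6° Ω.
Step 4 — Source phasor: V = 24∠-54.6° V = 13.9 - j19.56 V.
Step 5 — Current: I = V / Z = 0.05942 - j0.1036 A = 0.1194∠-60.2° A.
Step 6 — Complex power: S = V·I* = 2.853 + j0.2779 VA.
Step 7 — Real power: P = Re(S) = 2.853 W.
Step 8 — Reactive power: Q = Im(S) = 0.2779 VAR.
Step 9 — Apparent power: |S| = 2.866 VA.
Step 10 — Power factor: PF = P/|S| = 0.9953 (lagging).

(a) P = 2.853 W  (b) Q = 0.2779 VAR  (c) S = 2.866 VA  (d) PF = 0.9953 (lagging)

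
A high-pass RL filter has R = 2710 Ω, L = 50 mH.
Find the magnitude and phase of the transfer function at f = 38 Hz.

Step 1 — Angular frequency: ω = 2π·38 = 238.8 rad/s.
Step 2 — Transfer function: H(jω) = jωL/(R + jωL).
Step 3 — Numerator jωL = j·11.94; denominator R + jωL = 2710 + j11.94.
Step 4 — H = 1.941e-05 + j0.004405.
Step 5 — Magnitude: |H| = 0.004405 (-47.1 dB); phase: φ = 89.7°.

|H| = 0.004405 (-47.1 dB), φ = 89.7°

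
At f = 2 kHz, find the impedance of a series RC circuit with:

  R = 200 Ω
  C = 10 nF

Step 1 — Angular frequency: ω = 2π·f = 2π·2000 = 1.257e+04 rad/s.
Step 2 — Component impedances:
  R: Z = R = 200 Ω
  C: Z = 1/(jωC) = -j/(ω·C) = 0 - j7958 Ω
Step 3 — Series combination: Z_total = R + C = 200 - j7958 Ω = 7960∠-88.6° Ω.

Z = 200 - j7958 Ω = 7960∠-88.6° Ω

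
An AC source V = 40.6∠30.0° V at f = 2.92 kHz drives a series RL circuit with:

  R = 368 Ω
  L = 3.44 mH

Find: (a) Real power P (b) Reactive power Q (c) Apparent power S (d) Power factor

Step 1 — Angular frequency: ω = 2π·f = 2π·2920 = 1.835e+04 rad/s.
Step 2 — Component impedances:
  R: Z = R = 368 Ω
  L: Z = jωL = j·1.835e+04·0.00344 = 0 + j63.11 Ω
Step 3 — Series combination: Z_total = R + L = 368 + j63.11 Ω = 373.4∠9.7° Ω.
Step 4 — Source phasor: V = 40.6∠30.0° V = 35.16 + j20.3 V.
Step 5 — Current: I = V / Z = 0.102 + j0.03767 A = 0.1087∠20.3° A.
Step 6 — Complex power: S = V·I* = 4.351 + j0.7463 VA.
Step 7 — Real power: P = Re(S) = 4.351 W.
Step 8 — Reactive power: Q = Im(S) = 0.7463 VAR.
Step 9 — Apparent power: |S| = 4.415 VA.
Step 10 — Power factor: PF = P/|S| = 0.9856 (lagging).

(a) P = 4.351 W  (b) Q = 0.7463 VAR  (c) S = 4.415 VA  (d) PF = 0.9856 (lagging)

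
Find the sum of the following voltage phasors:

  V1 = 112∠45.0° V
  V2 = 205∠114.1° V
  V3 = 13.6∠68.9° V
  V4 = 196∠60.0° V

Step 1 — Convert each phasor to rectangular form:
  V1 = 112·(cos(45.0°) + j·sin(45.0°)) = 79.2 + j79.2 V
  V2 = 205·(cos(114.1°) + j·sin(114.1°)) = -83.71 + j187.1 V
  V3 = 13.6·(cos(68.9°) + j·sin(68.9°)) = 4.896 + j12.69 V
  V4 = 196·(cos(60.0°) + j·sin(60.0°)) = 98 + j169.7 V
Step 2 — Sum components: V_total = 98.38 + j448.8 V.
Step 3 — Convert to polar: |V_total| = 459.4 V, ∠V_total = 77.6°.

V_total = 459.4∠77.6° V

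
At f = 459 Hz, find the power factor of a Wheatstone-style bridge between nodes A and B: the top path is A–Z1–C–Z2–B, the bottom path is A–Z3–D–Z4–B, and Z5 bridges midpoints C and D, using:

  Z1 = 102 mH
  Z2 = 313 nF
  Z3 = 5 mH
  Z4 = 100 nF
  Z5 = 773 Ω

Step 1 — Angular frequency: ω = 2π·f = 2π·459 = 2884 rad/s.
Step 2 — Component impedances:
  Z1: Z = jωL = j·2884·0.102 = 0 + j294.2 Ω
  Z2: Z = 1/(jωC) = -j/(ω·C) = 0 - j1108 Ω
  Z3: Z = jωL = j·2884·0.005 = 0 + j14.42 Ω
  Z4: Z = 1/(jωC) = -j/(ω·C) = 0 - j3467 Ω
  Z5: Z = R = 773 Ω
Step 3 — Bridge requires nodal analysis (the Z5 bridge couples midpoints C and D, so the two paths cannot be reduced to a simple series/parallel combination). Setting node B to ground and injecting 1 A at node A, the 3-node admittance system at A, C, D solves to V_A = Z_AB = 60.54 - j684.4 Ω = 687.1∠-84.9° Ω.
Step 4 — Power factor: PF = cos(φ) = Re(Z)/|Z| = 60.542/687.07 = 0.08812.
Step 5 — Type: Im(Z) = -684.4 ⇒ leading (phase φ = -84.9°).

PF = 0.08812 (leading, φ = -84.9°)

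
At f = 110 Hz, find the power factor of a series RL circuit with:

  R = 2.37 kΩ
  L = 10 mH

Step 1 — Angular frequency: ω = 2π·f = 2π·110 = 691.2 rad/s.
Step 2 — Component impedances:
  R: Z = R = 2370 Ω
  L: Z = jωL = j·691.2·0.01 = 0 + j6.912 Ω
Step 3 — Series combination: Z_total = R + L = 2370 + j6.912 Ω = 2370∠0.2° Ω.
Step 4 — Power factor: PF = cos(φ) = Re(Z)/|Z| = 2370/2370 = 1.
Step 5 — Type: Im(Z) = 6.912 ⇒ lagging (phase φ = 0.2°).

PF = 1 (lagging, φ = 0.2°)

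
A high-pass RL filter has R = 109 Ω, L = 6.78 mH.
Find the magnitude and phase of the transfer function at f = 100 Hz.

Step 1 — Angular frequency: ω = 2π·100 = 628.3 rad/s.
Step 2 — Transfer function: H(jω) = jωL/(R + jωL).
Step 3 — Numerator jωL = j·4.26; denominator R + jωL = 109 + j4.26.
Step 4 — H = 0.001525 + j0.03902.
Step 5 — Magnitude: |H| = 0.03905 (-28.2 dB); phase: φ = 87.8°.

|H| = 0.03905 (-28.2 dB), φ = 87.8°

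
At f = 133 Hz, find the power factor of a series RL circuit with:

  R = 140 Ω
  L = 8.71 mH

Step 1 — Angular frequency: ω = 2π·f = 2π·133 = 835.7 rad/s.
Step 2 — Component impedances:
  R: Z = R = 140 Ω
  L: Z = jωL = j·835.7·0.00871 = 0 + j7.279 Ω
Step 3 — Series combination: Z_total = R + L = 140 + j7.279 Ω = 140.2∠3.0° Ω.
Step 4 — Power factor: PF = cos(φ) = Re(Z)/|Z| = 140/140.189 = 0.9987.
Step 5 — Type: Im(Z) = 7.279 ⇒ lagging (phase φ = 3.0°).

PF = 0.9987 (lagging, φ = 3.0°)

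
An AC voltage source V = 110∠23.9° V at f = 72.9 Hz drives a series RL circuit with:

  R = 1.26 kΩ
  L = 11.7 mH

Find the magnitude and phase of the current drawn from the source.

Step 1 — Angular frequency: ω = 2π·f = 2π·72.9 = 458 rad/s.
Step 2 — Component impedances:
  R: Z = R = 1260 Ω
  L: Z = jωL = j·458·0.0117 = 0 + j5.359 Ω
Step 3 — Series combination: Z_total = R + L = 1260 + j5.359 Ω = 1260∠0.2° Ω.
Step 4 — Source phasor: V = 110∠23.9° V = 100.6 + j44.57 V.
Step 5 — Ohm's law: I = V / Z_total = (100.6 + j44.57) / (1260 + j5.359) = 0.07996 + j0.03503 A.
Step 6 — Convert to polar: |I| = 0.0873 A, ∠I = 23.7°.

I = 0.0873∠23.7° A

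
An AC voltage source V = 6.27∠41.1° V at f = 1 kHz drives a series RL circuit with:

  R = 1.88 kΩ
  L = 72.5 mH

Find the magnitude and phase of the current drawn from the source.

Step 1 — Angular frequency: ω = 2π·f = 2π·1000 = 6283 rad/s.
Step 2 — Component impedances:
  R: Z = R = 1880 Ω
  L: Z = jωL = j·6283·0.0725 = 0 + j455.5 Ω
Step 3 — Series combination: Z_total = R + L = 1880 + j455.5 Ω = 1934∠13.6° Ω.
Step 4 — Source phasor: V = 6.27∠41.1° V = 4.725 + j4.122 V.
Step 5 — Ohm's law: I = V / Z_total = (4.725 + j4.122) / (1880 + j455.5) = 0.002876 + j0.001496 A.
Step 6 — Convert to polar: |I| = 0.003241 A, ∠I = 27.5°.

I = 0.003241∠27.5° A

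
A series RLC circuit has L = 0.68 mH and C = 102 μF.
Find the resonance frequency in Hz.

Step 1 — Resonance condition Im(Z)=0 gives ω₀ = 1/√(LC).
Step 2 — ω₀ = 1/√(0.00068·0.000102) = 3797 rad/s.
Step 3 — f₀ = ω₀/(2π) = 604.3 Hz.

f₀ = 604.3 Hz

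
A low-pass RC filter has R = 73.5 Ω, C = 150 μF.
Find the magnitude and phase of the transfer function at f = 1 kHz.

Step 1 — Angular frequency: ω = 2π·1000 = 6283 rad/s.
Step 2 — Transfer function: H(jω) = 1/(1 + jωRC).
Step 3 — Denominator: 1 + jωRC = 1 + j·6283·73.5·0.00015 = 1 + j69.27.
Step 4 — H = 0.0002083 - j0.01443.
Step 5 — Magnitude: |H| = 0.01443 (-36.8 dB); phase: φ = -89.2°.

|H| = 0.01443 (-36.8 dB), φ = -89.2°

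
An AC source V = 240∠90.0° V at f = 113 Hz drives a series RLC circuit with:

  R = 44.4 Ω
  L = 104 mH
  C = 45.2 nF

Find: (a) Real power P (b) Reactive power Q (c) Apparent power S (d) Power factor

Step 1 — Angular frequency: ω = 2π·f = 2π·113 = 710 rad/s.
Step 2 — Component impedances:
  R: Z = R = 44.4 Ω
  L: Z = jωL = j·710·0.104 = 0 + j73.84 Ω
  C: Z = 1/(jωC) = -j/(ω·C) = 0 - j3.116e+04 Ω
Step 3 — Series combination: Z_total = R + L + C = 44.4 - j3.109e+04 Ω = 3.109e+04∠-89.9° Ω.
Step 4 — Source phasor: V = 240∠90.0° V = 0 + j240 V.
Step 5 — Current: I = V / Z = -0.00772 + j1.103e-05 A = 0.00772∠179.9° A.
Step 6 — Complex power: S = V·I* = 0.002646 - j1.853 VA.
Step 7 — Real power: P = Re(S) = 0.002646 W.
Step 8 — Reactive power: Q = Im(S) = -1.853 VAR.
Step 9 — Apparent power: |S| = 1.853 VA.
Step 10 — Power factor: PF = P/|S| = 0.001428 (leading).

(a) P = 0.002646 W  (b) Q = -1.853 VAR  (c) S = 1.853 VA  (d) PF = 0.001428 (leading)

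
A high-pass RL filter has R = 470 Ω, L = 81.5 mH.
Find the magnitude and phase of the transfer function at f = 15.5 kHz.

Step 1 — Angular frequency: ω = 2π·1.55e+04 = 9.739e+04 rad/s.
Step 2 — Transfer function: H(jω) = jωL/(R + jωL).
Step 3 — Numerator jωL = j·7937; denominator R + jωL = 470 + j7937.
Step 4 — H = 0.9965 + j0.05901.
Step 5 — Magnitude: |H| = 0.9983 (-0.0 dB); phase: φ = 3.4°.

|H| = 0.9983 (-0.0 dB), φ = 3.4°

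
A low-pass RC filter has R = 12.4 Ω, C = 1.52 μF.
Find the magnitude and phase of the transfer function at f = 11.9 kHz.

Step 1 — Angular frequency: ω = 2π·1.19e+04 = 7.477e+04 rad/s.
Step 2 — Transfer function: H(jω) = 1/(1 + jωRC).
Step 3 — Denominator: 1 + jωRC = 1 + j·7.477e+04·12.4·1.52e-06 = 1 + j1.409.
Step 4 — H = 0.3349 - j0.472.
Step 5 — Magnitude: |H| = 0.5787 (-4.8 dB); phase: φ = -54.6°.

|H| = 0.5787 (-4.8 dB), φ = -54.6°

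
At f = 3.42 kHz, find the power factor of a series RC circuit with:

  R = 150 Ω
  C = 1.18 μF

Step 1 — Angular frequency: ω = 2π·f = 2π·3420 = 2.149e+04 rad/s.
Step 2 — Component impedances:
  R: Z = R = 150 Ω
  C: Z = 1/(jωC) = -j/(ω·C) = 0 - j39.44 Ω
Step 3 — Series combination: Z_total = R + C = 150 - j39.44 Ω = 155.1∠-14.7° Ω.
Step 4 — Power factor: PF = cos(φ) = Re(Z)/|Z| = 150/155.1 = 0.9671.
Step 5 — Type: Im(Z) = -39.44 ⇒ leading (phase φ = -14.7°).

PF = 0.9671 (leading, φ = -14.7°)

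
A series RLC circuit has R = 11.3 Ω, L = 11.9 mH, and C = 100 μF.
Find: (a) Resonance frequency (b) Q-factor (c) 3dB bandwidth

Step 1 — Resonance: ω₀ = 1/√(LC) = 1/√(0.0119·0.0001) = 916.7 rad/s.
Step 2 — f₀ = ω₀/(2π) = 145.9 Hz.
Step 3 — Series Q: Q = ω₀L/R = 916.7·0.0119/11.3 = 0.9654.
Step 4 — Bandwidth: Δω = ω₀/Q = 949.6 rad/s; BW = Δω/(2π) = 151.1 Hz.

(a) f₀ = 145.9 Hz  (b) Q = 0.9654  (c) BW = 151.1 Hz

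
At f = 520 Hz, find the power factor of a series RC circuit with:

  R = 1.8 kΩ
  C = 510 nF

Step 1 — Angular frequency: ω = 2π·f = 2π·520 = 3267 rad/s.
Step 2 — Component impedances:
  R: Z = R = 1800 Ω
  C: Z = 1/(jωC) = -j/(ω·C) = 0 - j600.1 Ω
Step 3 — Series combination: Z_total = R + C = 1800 - j600.1 Ω = 1897∠-18.4° Ω.
Step 4 — Power factor: PF = cos(φ) = Re(Z)/|Z| = 1800/1897.4 = 0.9487.
Step 5 — Type: Im(Z) = -600.1 ⇒ leading (phase φ = -18.4°).

PF = 0.9487 (leading, φ = -18.4°)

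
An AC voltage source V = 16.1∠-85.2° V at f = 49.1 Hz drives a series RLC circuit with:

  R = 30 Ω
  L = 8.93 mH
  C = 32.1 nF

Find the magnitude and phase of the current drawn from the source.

Step 1 — Angular frequency: ω = 2π·f = 2π·49.1 = 308.5 rad/s.
Step 2 — Component impedances:
  R: Z = R = 30 Ω
  L: Z = jωL = j·308.5·0.00893 = 0 + j2.755 Ω
  C: Z = 1/(jωC) = -j/(ω·C) = 0 - j1.01e+05 Ω
Step 3 — Series combination: Z_total = R + L + C = 30 - j1.01e+05 Ω = 1.01e+05∠-90.0° Ω.
Step 4 — Source phasor: V = 16.1∠-85.2° V = 1.347 - j16.04 V.
Step 5 — Ohm's law: I = V / Z_total = (1.347 - j16.04) / (30 - j1.01e+05) = 0.0001589 + j1.329e-05 A.
Step 6 — Convert to polar: |I| = 0.0001594 A, ∠I = 4.8°.

I = 0.0001594∠4.8° A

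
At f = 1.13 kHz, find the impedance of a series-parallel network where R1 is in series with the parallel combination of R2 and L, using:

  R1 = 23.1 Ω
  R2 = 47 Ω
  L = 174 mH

Step 1 — Angular frequency: ω = 2π·f = 2π·1130 = 7100 rad/s.
Step 2 — Component impedances:
  R1: Z = R = 23.1 Ω
  R2: Z = R = 47 Ω
  L: Z = jωL = j·7100·0.174 = 0 + j1235 Ω
Step 3 — Parallel branch: R2 || L = 1/(1/R2 + 1/L) = 46.93 + j1.786 Ω.
Step 4 — Series with R1: Z_total = R1 + (R2 || L) = 70.03 + j1.786 Ω = 70.05∠1.5° Ω.

Z = 70.03 + j1.786 Ω = 70.05∠1.5° Ω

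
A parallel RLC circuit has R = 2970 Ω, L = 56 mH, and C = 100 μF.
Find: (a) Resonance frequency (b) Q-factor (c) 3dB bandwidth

Step 1 — Resonance: ω₀ = 1/√(LC) = 1/√(0.056·0.0001) = 422.6 rad/s.
Step 2 — f₀ = ω₀/(2π) = 67.26 Hz.
Step 3 — Parallel Q: Q = R/(ω₀L) = 2970/(422.6·0.056) = 125.5.
Step 4 — Bandwidth: Δω = ω₀/Q = 3.367 rad/s; BW = Δω/(2π) = 0.5359 Hz.

(a) f₀ = 67.26 Hz  (b) Q = 125.5  (c) BW = 0.5359 Hz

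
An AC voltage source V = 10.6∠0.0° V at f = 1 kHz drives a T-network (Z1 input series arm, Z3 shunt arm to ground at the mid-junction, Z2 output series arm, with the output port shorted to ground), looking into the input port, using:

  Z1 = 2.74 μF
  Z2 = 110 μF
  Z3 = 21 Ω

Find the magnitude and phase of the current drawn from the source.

Step 1 — Angular frequency: ω = 2π·f = 2π·1000 = 6283 rad/s.
Step 2 — Component impedances:
  Z1: Z = 1/(jωC) = -j/(ω·C) = 0 - j58.09 Ω
  Z2: Z = 1/(jωC) = -j/(ω·C) = 0 - j1.447 Ω
  Z3: Z = R = 21 Ω
Step 3 — With the output port shorted to ground, the output series arm Z2 runs from the junction to ground; the shunt arm Z3 also runs from the junction to ground. They appear in parallel: Z3 || Z2 = 0.09922 - j1.44 Ω.
Step 4 — Series with input arm Z1: Z_in = Z1 + (Z3 || Z2) = 0.09922 - j59.53 Ω = 59.53∠-89.9° Ω.
Step 5 — Source phasor: V = 10.6∠0.0° V = 10.6 V.
Step 6 — Ohm's law: I = V / Z_total = (10.6) / (0.09922 - j59.53) = 0.0002968 + j0.1781 A.
Step 7 — Convert to polar: |I| = 0.1781 A, ∠I = 89.9°.

I = 0.1781∠89.9° A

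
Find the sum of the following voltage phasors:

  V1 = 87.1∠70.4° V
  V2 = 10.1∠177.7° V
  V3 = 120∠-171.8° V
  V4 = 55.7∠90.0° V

Step 1 — Convert each phasor to rectangular form:
  V1 = 87.1·(cos(70.4°) + j·sin(70.4°)) = 29.22 + j82.05 V
  V2 = 10.1·(cos(177.7°) + j·sin(177.7°)) = -10.09 + j0.4053 V
  V3 = 120·(cos(-171.8°) + j·sin(-171.8°)) = -118.8 - j17.12 V
  V4 = 55.7·(cos(90.0°) + j·sin(90.0°)) = 0 + j55.7 V
Step 2 — Sum components: V_total = -99.65 + j121 V.
Step 3 — Convert to polar: |V_total| = 156.8 V, ∠V_total = 129.5°.

V_total = 156.8∠129.5° V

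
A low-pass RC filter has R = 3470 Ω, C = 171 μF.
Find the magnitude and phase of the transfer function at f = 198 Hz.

Step 1 — Angular frequency: ω = 2π·198 = 1244 rad/s.
Step 2 — Transfer function: H(jω) = 1/(1 + jωRC).
Step 3 — Denominator: 1 + jωRC = 1 + j·1244·3470·0.000171 = 1 + j738.2.
Step 4 — H = 1.835e-06 - j0.001355.
Step 5 — Magnitude: |H| = 0.001355 (-57.4 dB); phase: φ = -89.9°.

|H| = 0.001355 (-57.4 dB), φ = -89.9°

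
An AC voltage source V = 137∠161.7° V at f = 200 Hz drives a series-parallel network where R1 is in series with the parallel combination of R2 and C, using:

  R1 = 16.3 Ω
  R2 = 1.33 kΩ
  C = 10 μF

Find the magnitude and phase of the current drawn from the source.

Step 1 — Angular frequency: ω = 2π·f = 2π·200 = 1257 rad/s.
Step 2 — Component impedances:
  R1: Z = R = 16.3 Ω
  R2: Z = R = 1330 Ω
  C: Z = 1/(jωC) = -j/(ω·C) = 0 - j79.58 Ω
Step 3 — Parallel branch: R2 || C = 1/(1/R2 + 1/C) = 4.744 - j79.29 Ω.
Step 4 — Series with R1: Z_total = R1 + (R2 || C) = 21.04 - j79.29 Ω = 82.04∠-75.1° Ω.
Step 5 — Source phasor: V = 137∠161.7° V = -130.1 + j43.02 V.
Step 6 — Ohm's law: I = V / Z_total = (-130.1 + j43.02) / (21.04 - j79.29) = -0.9135 - j1.398 A.
Step 7 — Convert to polar: |I| = 1.67 A, ∠I = -123.2°.

I = 1.67∠-123.2° A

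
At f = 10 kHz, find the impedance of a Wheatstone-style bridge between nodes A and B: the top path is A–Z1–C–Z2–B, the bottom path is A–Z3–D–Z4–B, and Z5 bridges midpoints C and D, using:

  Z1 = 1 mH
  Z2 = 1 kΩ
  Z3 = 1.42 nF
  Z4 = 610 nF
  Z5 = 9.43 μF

Step 1 — Angular frequency: ω = 2π·f = 2π·1e+04 = 6.283e+04 rad/s.
Step 2 — Component impedances:
  Z1: Z = jωL = j·6.283e+04·0.001 = 0 + j62.83 Ω
  Z2: Z = R = 1000 Ω
  Z3: Z = 1/(jωC) = -j/(ω·C) = 0 - j1.121e+04 Ω
  Z4: Z = 1/(jωC) = -j/(ω·C) = 0 - j26.09 Ω
  Z5: Z = 1/(jωC) = -j/(ω·C) = 0 - j1.688 Ω
Step 3 — Bridge requires nodal analysis (the Z5 bridge couples midpoints C and D, so the two paths cannot be reduced to a simple series/parallel combination). Setting node B to ground and injecting 1 A at node A, the 3-node admittance system at A, C, D solves to V_A = Z_AB = 0.7716 + j35.41 Ω = 35.42∠88.8° Ω.

Z = 0.7716 + j35.41 Ω = 35.42∠88.8° Ω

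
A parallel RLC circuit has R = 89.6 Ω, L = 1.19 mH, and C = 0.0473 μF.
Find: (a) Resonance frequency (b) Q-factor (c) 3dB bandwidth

Step 1 — Resonance: ω₀ = 1/√(LC) = 1/√(0.00119·4.73e-08) = 1.333e+05 rad/s.
Step 2 — f₀ = ω₀/(2π) = 2.121e+04 Hz.
Step 3 — Parallel Q: Q = R/(ω₀L) = 89.6/(1.333e+05·0.00119) = 0.5649.
Step 4 — Bandwidth: Δω = ω₀/Q = 2.36e+05 rad/s; BW = Δω/(2π) = 3.755e+04 Hz.

(a) f₀ = 2.121e+04 Hz  (b) Q = 0.5649  (c) BW = 3.755e+04 Hz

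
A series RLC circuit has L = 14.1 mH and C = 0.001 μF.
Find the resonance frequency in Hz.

Step 1 — Resonance condition Im(Z)=0 gives ω₀ = 1/√(LC).
Step 2 — ω₀ = 1/√(0.0141·1e-09) = 2.663e+05 rad/s.
Step 3 — f₀ = ω₀/(2π) = 4.238e+04 Hz.

f₀ = 4.238e+04 Hz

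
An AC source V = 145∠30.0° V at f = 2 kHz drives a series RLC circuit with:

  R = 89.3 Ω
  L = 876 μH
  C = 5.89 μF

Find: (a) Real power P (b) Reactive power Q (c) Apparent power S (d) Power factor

Step 1 — Angular frequency: ω = 2π·f = 2π·2000 = 1.257e+04 rad/s.
Step 2 — Component impedances:
  R: Z = R = 89.3 Ω
  L: Z = jωL = j·1.257e+04·0.000876 = 0 + j11.01 Ω
  C: Z = 1/(jωC) = -j/(ω·C) = 0 - j13.51 Ω
Step 3 — Series combination: Z_total = R + L + C = 89.3 - j2.502 Ω = 89.34∠-1.6° Ω.
Step 4 — Source phasor: V = 145∠30.0° V = 125.6 + j72.5 V.
Step 5 — Current: I = V / Z = 1.382 + j0.8506 A = 1.623∠31.6° A.
Step 6 — Complex power: S = V·I* = 235.3 - j6.593 VA.
Step 7 — Real power: P = Re(S) = 235.3 W.
Step 8 — Reactive power: Q = Im(S) = -6.593 VAR.
Step 9 — Apparent power: |S| = 235.3 VA.
Step 10 — Power factor: PF = P/|S| = 0.9996 (leading).

(a) P = 235.3 W  (b) Q = -6.593 VAR  (c) S = 235.3 VA  (d) PF = 0.9996 (leading)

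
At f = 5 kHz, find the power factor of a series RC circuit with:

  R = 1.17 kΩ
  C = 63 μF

Step 1 — Angular frequency: ω = 2π·f = 2π·5000 = 3.142e+04 rad/s.
Step 2 — Component impedances:
  R: Z = R = 1170 Ω
  C: Z = 1/(jωC) = -j/(ω·C) = 0 - j0.5053 Ω
Step 3 — Series combination: Z_total = R + C = 1170 - j0.5053 Ω = 1170∠-0.0° Ω.
Step 4 — Power factor: PF = cos(φ) = Re(Z)/|Z| = 1170/1170 = 1.
Step 5 — Type: Im(Z) = -0.5053 ⇒ leading (phase φ = -0.0°).

PF = 1 (leading, φ = -0.0°)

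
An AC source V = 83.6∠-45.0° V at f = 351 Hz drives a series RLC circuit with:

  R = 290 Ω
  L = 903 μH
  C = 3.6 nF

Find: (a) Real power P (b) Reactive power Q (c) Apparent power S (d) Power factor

Step 1 — Angular frequency: ω = 2π·f = 2π·351 = 2205 rad/s.
Step 2 — Component impedances:
  R: Z = R = 290 Ω
  L: Z = jωL = j·2205·0.000903 = 0 + j1.991 Ω
  C: Z = 1/(jωC) = -j/(ω·C) = 0 - j1.26e+05 Ω
Step 3 — Series combination: Z_total = R + L + C = 290 - j1.26e+05 Ω = 1.26e+05∠-89.9° Ω.
Step 4 — Source phasor: V = 83.6∠-45.0° V = 59.11 - j59.11 V.
Step 5 — Current: I = V / Z = 0.0004704 + j0.0004683 A = 0.0006637∠44.9° A.
Step 6 — Complex power: S = V·I* = 0.0001278 - j0.05549 VA.
Step 7 — Real power: P = Re(S) = 0.0001278 W.
Step 8 — Reactive power: Q = Im(S) = -0.05549 VAR.
Step 9 — Apparent power: |S| = 0.05549 VA.
Step 10 — Power factor: PF = P/|S| = 0.002302 (leading).

(a) P = 0.0001278 W  (b) Q = -0.05549 VAR  (c) S = 0.05549 VA  (d) PF = 0.002302 (leading)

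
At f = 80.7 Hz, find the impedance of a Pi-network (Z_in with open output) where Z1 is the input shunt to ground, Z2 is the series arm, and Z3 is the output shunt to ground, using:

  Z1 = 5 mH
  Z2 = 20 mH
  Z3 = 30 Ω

Step 1 — Angular frequency: ω = 2π·f = 2π·80.7 = 507.1 rad/s.
Step 2 — Component impedances:
  Z1: Z = jωL = j·507.1·0.005 = 0 + j2.535 Ω
  Z2: Z = jωL = j·507.1·0.02 = 0 + j10.14 Ω
  Z3: Z = R = 30 Ω
Step 3 — With open output, the series arm Z2 and the output shunt Z3 appear in series to ground: Z2 + Z3 = 30 + j10.14 Ω.
Step 4 — Parallel with input shunt Z1: Z_in = Z1 || (Z2 + Z3) = 0.1818 + j2.458 Ω = 2.465∠85.8° Ω.

Z = 0.1818 + j2.458 Ω = 2.465∠85.8° Ω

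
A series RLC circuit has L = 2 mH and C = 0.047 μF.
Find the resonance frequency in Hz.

Step 1 — Resonance condition Im(Z)=0 gives ω₀ = 1/√(LC).
Step 2 — ω₀ = 1/√(0.002·4.7e-08) = 1.031e+05 rad/s.
Step 3 — f₀ = ω₀/(2π) = 1.642e+04 Hz.

f₀ = 1.642e+04 Hz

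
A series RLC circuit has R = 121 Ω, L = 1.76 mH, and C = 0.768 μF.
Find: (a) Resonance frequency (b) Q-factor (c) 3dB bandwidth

Step 1 — Resonance: ω₀ = 1/√(LC) = 1/√(0.00176·7.68e-07) = 2.72e+04 rad/s.
Step 2 — f₀ = ω₀/(2π) = 4329 Hz.
Step 3 — Series Q: Q = ω₀L/R = 2.72e+04·0.00176/121 = 0.3956.
Step 4 — Bandwidth: Δω = ω₀/Q = 6.875e+04 rad/s; BW = Δω/(2π) = 1.094e+04 Hz.

(a) f₀ = 4329 Hz  (b) Q = 0.3956  (c) BW = 1.094e+04 Hz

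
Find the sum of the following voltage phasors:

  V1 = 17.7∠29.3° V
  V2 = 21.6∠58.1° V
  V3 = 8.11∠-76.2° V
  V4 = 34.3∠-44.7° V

Step 1 — Convert each phasor to rectangular form:
  V1 = 17.7·(cos(29.3°) + j·sin(29.3°)) = 15.44 + j8.662 V
  V2 = 21.6·(cos(58.1°) + j·sin(58.1°)) = 11.41 + j18.34 V
  V3 = 8.11·(cos(-76.2°) + j·sin(-76.2°)) = 1.935 - j7.876 V
  V4 = 34.3·(cos(-44.7°) + j·sin(-44.7°)) = 24.38 - j24.13 V
Step 2 — Sum components: V_total = 53.16 - j5.002 V.
Step 3 — Convert to polar: |V_total| = 53.4 V, ∠V_total = -5.4°.

V_total = 53.4∠-5.4° V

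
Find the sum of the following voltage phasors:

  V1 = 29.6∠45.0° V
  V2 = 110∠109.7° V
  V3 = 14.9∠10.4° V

Step 1 — Convert each phasor to rectangular form:
  V1 = 29.6·(cos(45.0°) + j·sin(45.0°)) = 20.93 + j20.93 V
  V2 = 110·(cos(109.7°) + j·sin(109.7°)) = -37.08 + j103.6 V
  V3 = 14.9·(cos(10.4°) + j·sin(10.4°)) = 14.66 + j2.69 V
Step 2 — Sum components: V_total = -1.495 + j127.2 V.
Step 3 — Convert to polar: |V_total| = 127.2 V, ∠V_total = 90.7°.

V_total = 127.2∠90.7° V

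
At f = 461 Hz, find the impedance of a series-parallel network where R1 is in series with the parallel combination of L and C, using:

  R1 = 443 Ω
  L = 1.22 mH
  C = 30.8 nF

Step 1 — Angular frequency: ω = 2π·f = 2π·461 = 2897 rad/s.
Step 2 — Component impedances:
  R1: Z = R = 443 Ω
  L: Z = jωL = j·2897·0.00122 = 0 + j3.534 Ω
  C: Z = 1/(jωC) = -j/(ω·C) = 0 - j1.121e+04 Ω
Step 3 — Parallel branch: L || C = 1/(1/L + 1/C) = 0 + j3.535 Ω.
Step 4 — Series with R1: Z_total = R1 + (L || C) = 443 + j3.535 Ω = 443∠0.5° Ω.

Z = 443 + j3.535 Ω = 443∠0.5° Ω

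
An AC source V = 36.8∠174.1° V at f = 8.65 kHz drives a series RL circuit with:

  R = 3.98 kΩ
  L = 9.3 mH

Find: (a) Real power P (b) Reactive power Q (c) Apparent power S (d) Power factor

Step 1 — Angular frequency: ω = 2π·f = 2π·8650 = 5.435e+04 rad/s.
Step 2 — Component impedances:
  R: Z = R = 3980 Ω
  L: Z = jωL = j·5.435e+04·0.0093 = 0 + j505.5 Ω
Step 3 — Series combination: Z_total = R + L = 3980 + j505.5 Ω = 4012∠7.2° Ω.
Step 4 — Source phasor: V = 36.8∠174.1° V = -36.61 + j3.783 V.
Step 5 — Current: I = V / Z = -0.008932 + j0.002085 A = 0.009173∠166.9° A.
Step 6 — Complex power: S = V·I* = 0.3349 + j0.04253 VA.
Step 7 — Real power: P = Re(S) = 0.3349 W.
Step 8 — Reactive power: Q = Im(S) = 0.04253 VAR.
Step 9 — Apparent power: |S| = 0.3376 VA.
Step 10 — Power factor: PF = P/|S| = 0.992 (lagging).

(a) P = 0.3349 W  (b) Q = 0.04253 VAR  (c) S = 0.3376 VA  (d) PF = 0.992 (lagging)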